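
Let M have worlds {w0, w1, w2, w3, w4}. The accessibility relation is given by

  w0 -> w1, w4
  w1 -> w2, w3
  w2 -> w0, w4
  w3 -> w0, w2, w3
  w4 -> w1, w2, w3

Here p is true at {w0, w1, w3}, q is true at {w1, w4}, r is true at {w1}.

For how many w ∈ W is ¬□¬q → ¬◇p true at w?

2

w0: ¬□¬q is T, ¬◇p is F. ✗
w1: ¬□¬q is F, ¬◇p is F. ✓
w2: ¬□¬q is T, ¬◇p is F. ✗
w3: ¬□¬q is F, ¬◇p is F. ✓
w4: ¬□¬q is T, ¬◇p is F. ✗
Satisfying worlds: {w1, w3}.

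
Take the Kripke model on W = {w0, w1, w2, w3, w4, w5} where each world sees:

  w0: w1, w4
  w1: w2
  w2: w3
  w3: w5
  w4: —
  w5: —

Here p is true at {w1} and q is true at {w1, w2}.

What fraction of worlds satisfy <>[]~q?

2/3

w0: successors {w1, w4}; []~q there: w1:F, w4:T. ✓
w1: successors {w2}; []~q there: w2:T. ✓
w2: successors {w3}; []~q there: w3:T. ✓
w3: successors {w5}; []~q there: w5:T. ✓
w4: no successors, so <>[]~q fails. ✗
w5: no successors, so <>[]~q fails. ✗
That's 4 of 6 worlds, so 4/6 = 2/3.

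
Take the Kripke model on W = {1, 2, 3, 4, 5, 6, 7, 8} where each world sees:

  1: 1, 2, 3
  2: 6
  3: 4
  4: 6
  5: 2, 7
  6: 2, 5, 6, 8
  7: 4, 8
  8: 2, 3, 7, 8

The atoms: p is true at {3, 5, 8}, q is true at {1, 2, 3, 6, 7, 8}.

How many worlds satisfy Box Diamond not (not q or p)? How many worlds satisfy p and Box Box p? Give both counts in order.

5 and 0

For Box Diamond not (not q or p):
1: successors {1, 2, 3}; Diamond not (not q or p) there: 1:T, 2:T, 3:F. ✗
2: successors {6}; Diamond not (not q or p) there: 6:T. ✓
3: successors {4}; Diamond not (not q or p) there: 4:T. ✓
4: successors {6}; Diamond not (not q or p) there: 6:T. ✓
5: successors {2, 7}; Diamond not (not q or p) there: 2:T, 7:F. ✗
6: successors {2, 5, 6, 8}; Diamond not (not q or p) there: 2:T, 5:T, 6:T, 8:T. ✓
7: successors {4, 8}; Diamond not (not q or p) there: 4:T, 8:T. ✓
8: successors {2, 3, 7, 8}; Diamond not (not q or p) there: 2:T, 3:F, 7:F, 8:T. ✗
— 5 worlds.
For p and Box Box p:
1: p is F, Box Box p is F. ✗
2: p is F, Box Box p is F. ✗
3: p is T, Box Box p is F. ✗
4: p is F, Box Box p is F. ✗
5: p is T, Box Box p is F. ✗
6: p is F, Box Box p is F. ✗
7: p is F, Box Box p is F. ✗
8: p is T, Box Box p is F. ✗
— 0 worlds.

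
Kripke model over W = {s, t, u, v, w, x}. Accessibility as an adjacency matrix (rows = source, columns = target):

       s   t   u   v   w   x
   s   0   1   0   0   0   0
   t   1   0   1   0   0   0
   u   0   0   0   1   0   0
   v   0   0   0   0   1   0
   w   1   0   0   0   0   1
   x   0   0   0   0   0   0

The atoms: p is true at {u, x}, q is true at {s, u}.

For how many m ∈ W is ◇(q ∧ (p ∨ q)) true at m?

s: successors {t}; q ∧ (p ∨ q) there: t:F. ✗
t: successors {s, u}; q ∧ (p ∨ q) there: s:T, u:T. ✓
u: successors {v}; q ∧ (p ∨ q) there: v:F. ✗
v: successors {w}; q ∧ (p ∨ q) there: w:F. ✗
w: successors {s, x}; q ∧ (p ∨ q) there: s:T, x:F. ✓
x: no successors, so ◇(q ∧ (p ∨ q)) fails. ✗
Satisfying worlds: {t, w}.

2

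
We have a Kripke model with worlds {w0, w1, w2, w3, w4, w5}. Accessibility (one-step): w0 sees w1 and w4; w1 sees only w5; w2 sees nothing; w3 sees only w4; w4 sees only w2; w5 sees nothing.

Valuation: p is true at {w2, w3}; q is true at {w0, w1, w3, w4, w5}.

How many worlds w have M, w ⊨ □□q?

4

w0: successors {w1, w4}; □q there: w1:T, w4:F. ✗
w1: successors {w5}; □q there: w5:T. ✓
w2: no successors, so □□q holds vacuously. ✓
w3: successors {w4}; □q there: w4:F. ✗
w4: successors {w2}; □q there: w2:T. ✓
w5: no successors, so □□q holds vacuously. ✓
Satisfying worlds: {w1, w2, w4, w5}.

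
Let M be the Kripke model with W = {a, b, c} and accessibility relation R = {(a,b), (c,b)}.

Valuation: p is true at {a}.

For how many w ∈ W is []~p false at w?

0

a: successors {b}; ~p there: b:T. ✓
b: no successors, so []~p holds vacuously. ✓
c: successors {b}; ~p there: b:T. ✓
Satisfying worlds: {a, b, c}.
So []~p fails at the other 0 worlds.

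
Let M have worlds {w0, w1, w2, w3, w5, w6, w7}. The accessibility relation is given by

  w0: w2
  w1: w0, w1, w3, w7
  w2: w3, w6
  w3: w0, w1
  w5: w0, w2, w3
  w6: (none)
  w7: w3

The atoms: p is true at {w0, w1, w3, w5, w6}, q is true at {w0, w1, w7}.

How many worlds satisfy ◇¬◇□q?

w0: successors {w2}; ¬◇□q there: w2:F. ✗
w1: successors {w0, w1, w3, w7}; ¬◇□q there: w0:T, w1:F, w3:T, w7:F. ✓
w2: successors {w3, w6}; ¬◇□q there: w3:T, w6:T. ✓
w3: successors {w0, w1}; ¬◇□q there: w0:T, w1:F. ✓
w5: successors {w0, w2, w3}; ¬◇□q there: w0:T, w2:F, w3:T. ✓
w6: no successors, so ◇¬◇□q fails. ✗
w7: successors {w3}; ¬◇□q there: w3:T. ✓
Satisfying worlds: {w1, w2, w3, w5, w7}.

5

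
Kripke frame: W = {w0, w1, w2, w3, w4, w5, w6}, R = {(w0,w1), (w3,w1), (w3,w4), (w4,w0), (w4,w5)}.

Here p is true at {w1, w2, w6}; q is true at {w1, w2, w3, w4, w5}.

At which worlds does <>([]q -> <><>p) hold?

{w3}

w0: successors {w1}; []q -> <><>p there: w1:F. ✗
w1: no successors, so <>([]q -> <><>p) fails. ✗
w2: no successors, so <>([]q -> <><>p) fails. ✗
w3: successors {w1, w4}; []q -> <><>p there: w1:F, w4:T. ✓
w4: successors {w0, w5}; []q -> <><>p there: w0:F, w5:F. ✗
w5: no successors, so <>([]q -> <><>p) fails. ✗
w6: no successors, so <>([]q -> <><>p) fails. ✗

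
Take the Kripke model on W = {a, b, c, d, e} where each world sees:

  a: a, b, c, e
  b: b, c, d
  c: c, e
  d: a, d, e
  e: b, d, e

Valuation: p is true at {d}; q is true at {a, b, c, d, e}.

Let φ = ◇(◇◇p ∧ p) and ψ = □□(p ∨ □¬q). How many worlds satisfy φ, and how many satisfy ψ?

3 and 0

For ◇(◇◇p ∧ p):
a: successors {a, b, c, e}; ◇◇p ∧ p there: a:F, b:F, c:F, e:F. ✗
b: successors {b, c, d}; ◇◇p ∧ p there: b:F, c:F, d:T. ✓
c: successors {c, e}; ◇◇p ∧ p there: c:F, e:F. ✗
d: successors {a, d, e}; ◇◇p ∧ p there: a:F, d:T, e:F. ✓
e: successors {b, d, e}; ◇◇p ∧ p there: b:F, d:T, e:F. ✓
— 3 worlds.
For □□(p ∨ □¬q):
a: successors {a, b, c, e}; □(p ∨ □¬q) there: a:F, b:F, c:F, e:F. ✗
b: successors {b, c, d}; □(p ∨ □¬q) there: b:F, c:F, d:F. ✗
c: successors {c, e}; □(p ∨ □¬q) there: c:F, e:F. ✗
d: successors {a, d, e}; □(p ∨ □¬q) there: a:F, d:F, e:F. ✗
e: successors {b, d, e}; □(p ∨ □¬q) there: b:F, d:F, e:F. ✗
— 0 worlds.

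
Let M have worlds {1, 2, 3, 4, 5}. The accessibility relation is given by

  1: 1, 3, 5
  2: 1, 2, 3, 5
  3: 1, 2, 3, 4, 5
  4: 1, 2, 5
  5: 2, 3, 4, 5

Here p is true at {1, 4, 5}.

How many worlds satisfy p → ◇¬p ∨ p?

1: p is T, ◇¬p ∨ p is T. ✓
2: p is F, ◇¬p ∨ p is T. ✓
3: p is F, ◇¬p ∨ p is T. ✓
4: p is T, ◇¬p ∨ p is T. ✓
5: p is T, ◇¬p ∨ p is T. ✓
Satisfying worlds: {1, 2, 3, 4, 5}.

5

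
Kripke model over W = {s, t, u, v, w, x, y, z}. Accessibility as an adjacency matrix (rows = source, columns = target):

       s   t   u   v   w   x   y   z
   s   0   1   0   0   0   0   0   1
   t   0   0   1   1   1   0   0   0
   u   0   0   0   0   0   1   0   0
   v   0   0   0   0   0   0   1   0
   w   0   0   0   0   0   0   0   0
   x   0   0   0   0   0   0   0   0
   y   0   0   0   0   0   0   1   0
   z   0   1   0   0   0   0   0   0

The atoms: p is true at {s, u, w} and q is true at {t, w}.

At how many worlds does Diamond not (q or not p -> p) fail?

s: successors {t, z}; not (q or not p -> p) there: t:T, z:T. ✓
t: successors {u, v, w}; not (q or not p -> p) there: u:F, v:T, w:F. ✓
u: successors {x}; not (q or not p -> p) there: x:T. ✓
v: successors {y}; not (q or not p -> p) there: y:T. ✓
w: no successors, so Diamond not (q or not p -> p) fails. ✗
x: no successors, so Diamond not (q or not p -> p) fails. ✗
y: successors {y}; not (q or not p -> p) there: y:T. ✓
z: successors {t}; not (q or not p -> p) there: t:T. ✓
Satisfying worlds: {s, t, u, v, y, z}.
So Diamond not (q or not p -> p) fails at the other 2 worlds.

2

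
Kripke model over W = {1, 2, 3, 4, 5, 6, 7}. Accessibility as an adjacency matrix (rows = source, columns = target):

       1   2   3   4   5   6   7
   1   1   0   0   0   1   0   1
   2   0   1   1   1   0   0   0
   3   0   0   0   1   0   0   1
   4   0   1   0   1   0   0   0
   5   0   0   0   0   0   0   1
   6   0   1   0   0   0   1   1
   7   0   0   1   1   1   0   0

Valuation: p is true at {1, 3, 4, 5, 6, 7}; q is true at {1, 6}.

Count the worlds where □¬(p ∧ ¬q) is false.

7

1: successors {1, 5, 7}; ¬(p ∧ ¬q) there: 1:T, 5:F, 7:F. ✗
2: successors {2, 3, 4}; ¬(p ∧ ¬q) there: 2:T, 3:F, 4:F. ✗
3: successors {4, 7}; ¬(p ∧ ¬q) there: 4:F, 7:F. ✗
4: successors {2, 4}; ¬(p ∧ ¬q) there: 2:T, 4:F. ✗
5: successors {7}; ¬(p ∧ ¬q) there: 7:F. ✗
6: successors {2, 6, 7}; ¬(p ∧ ¬q) there: 2:T, 6:T, 7:F. ✗
7: successors {3, 4, 5}; ¬(p ∧ ¬q) there: 3:F, 4:F, 5:F. ✗
Satisfying worlds: ∅.
So □¬(p ∧ ¬q) fails at the other 7 worlds.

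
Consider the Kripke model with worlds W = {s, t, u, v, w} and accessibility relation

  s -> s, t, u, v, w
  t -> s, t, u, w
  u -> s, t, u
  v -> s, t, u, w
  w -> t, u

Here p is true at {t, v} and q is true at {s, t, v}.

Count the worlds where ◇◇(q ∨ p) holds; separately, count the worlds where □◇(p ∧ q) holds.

5 and 5

For ◇◇(q ∨ p):
s: successors {s, t, u, v, w}; ◇(q ∨ p) there: s:T, t:T, u:T, v:T, w:T. ✓
t: successors {s, t, u, w}; ◇(q ∨ p) there: s:T, t:T, u:T, w:T. ✓
u: successors {s, t, u}; ◇(q ∨ p) there: s:T, t:T, u:T. ✓
v: successors {s, t, u, w}; ◇(q ∨ p) there: s:T, t:T, u:T, w:T. ✓
w: successors {t, u}; ◇(q ∨ p) there: t:T, u:T. ✓
— 5 worlds.
For □◇(p ∧ q):
s: successors {s, t, u, v, w}; ◇(p ∧ q) there: s:T, t:T, u:T, v:T, w:T. ✓
t: successors {s, t, u, w}; ◇(p ∧ q) there: s:T, t:T, u:T, w:T. ✓
u: successors {s, t, u}; ◇(p ∧ q) there: s:T, t:T, u:T. ✓
v: successors {s, t, u, w}; ◇(p ∧ q) there: s:T, t:T, u:T, w:T. ✓
w: successors {t, u}; ◇(p ∧ q) there: t:T, u:T. ✓
— 5 worlds.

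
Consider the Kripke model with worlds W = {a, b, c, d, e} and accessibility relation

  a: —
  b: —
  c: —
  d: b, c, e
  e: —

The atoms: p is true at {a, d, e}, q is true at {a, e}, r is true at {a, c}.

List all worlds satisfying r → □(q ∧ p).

{a, b, c, d, e}

a: r is T, □(q ∧ p) is T. ✓
b: r is F, □(q ∧ p) is T. ✓
c: r is T, □(q ∧ p) is T. ✓
d: r is F, □(q ∧ p) is F. ✓
e: r is F, □(q ∧ p) is T. ✓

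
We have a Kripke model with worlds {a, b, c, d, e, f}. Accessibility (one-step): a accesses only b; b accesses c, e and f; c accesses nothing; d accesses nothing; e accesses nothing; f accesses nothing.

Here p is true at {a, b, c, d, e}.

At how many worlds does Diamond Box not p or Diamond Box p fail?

5

a: Diamond Box not p is F, Diamond Box p is F. ✗
b: Diamond Box not p is T, Diamond Box p is T. ✓
c: Diamond Box not p is F, Diamond Box p is F. ✗
d: Diamond Box not p is F, Diamond Box p is F. ✗
e: Diamond Box not p is F, Diamond Box p is F. ✗
f: Diamond Box not p is F, Diamond Box p is F. ✗
Satisfying worlds: {b}.
So Diamond Box not p or Diamond Box p fails at the other 5 worlds.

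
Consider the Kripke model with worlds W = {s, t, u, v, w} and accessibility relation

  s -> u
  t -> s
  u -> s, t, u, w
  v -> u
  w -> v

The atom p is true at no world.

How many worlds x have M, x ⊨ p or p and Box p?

s: p is F, p and Box p is F. ✗
t: p is F, p and Box p is F. ✗
u: p is F, p and Box p is F. ✗
v: p is F, p and Box p is F. ✗
w: p is F, p and Box p is F. ✗
Satisfying worlds: ∅.

0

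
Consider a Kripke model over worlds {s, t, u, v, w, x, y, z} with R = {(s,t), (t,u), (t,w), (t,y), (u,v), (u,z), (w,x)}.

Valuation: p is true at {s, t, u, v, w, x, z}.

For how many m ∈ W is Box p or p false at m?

0

s: Box p is T, p is T. ✓
t: Box p is F, p is T. ✓
u: Box p is T, p is T. ✓
v: Box p is T, p is T. ✓
w: Box p is T, p is T. ✓
x: Box p is T, p is T. ✓
y: Box p is T, p is F. ✓
z: Box p is T, p is T. ✓
Satisfying worlds: {s, t, u, v, w, x, y, z}.
So Box p or p fails at the other 0 worlds.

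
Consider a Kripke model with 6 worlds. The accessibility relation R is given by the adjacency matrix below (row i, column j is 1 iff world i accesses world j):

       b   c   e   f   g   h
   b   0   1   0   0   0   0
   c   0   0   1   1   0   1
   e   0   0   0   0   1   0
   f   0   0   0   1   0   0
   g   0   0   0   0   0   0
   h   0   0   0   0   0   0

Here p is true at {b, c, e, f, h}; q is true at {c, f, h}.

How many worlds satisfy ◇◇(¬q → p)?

b: successors {c}; ◇(¬q → p) there: c:T. ✓
c: successors {e, f, h}; ◇(¬q → p) there: e:F, f:T, h:F. ✓
e: successors {g}; ◇(¬q → p) there: g:F. ✗
f: successors {f}; ◇(¬q → p) there: f:T. ✓
g: no successors, so ◇◇(¬q → p) fails. ✗
h: no successors, so ◇◇(¬q → p) fails. ✗
Satisfying worlds: {b, c, f}.

3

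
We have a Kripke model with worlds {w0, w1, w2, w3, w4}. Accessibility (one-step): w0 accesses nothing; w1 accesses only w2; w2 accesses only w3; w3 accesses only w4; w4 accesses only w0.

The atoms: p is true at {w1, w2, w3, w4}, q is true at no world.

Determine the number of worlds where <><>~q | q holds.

w0: <><>~q is F, q is F. ✗
w1: <><>~q is T, q is F. ✓
w2: <><>~q is T, q is F. ✓
w3: <><>~q is T, q is F. ✓
w4: <><>~q is F, q is F. ✗
Satisfying worlds: {w1, w2, w3}.

3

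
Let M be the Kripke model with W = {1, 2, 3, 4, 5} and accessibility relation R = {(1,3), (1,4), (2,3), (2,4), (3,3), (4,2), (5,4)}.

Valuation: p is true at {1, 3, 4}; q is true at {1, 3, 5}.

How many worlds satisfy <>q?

3

1: successors {3, 4}; q there: 3:T, 4:F. ✓
2: successors {3, 4}; q there: 3:T, 4:F. ✓
3: successors {3}; q there: 3:T. ✓
4: successors {2}; q there: 2:F. ✗
5: successors {4}; q there: 4:F. ✗
Satisfying worlds: {1, 2, 3}.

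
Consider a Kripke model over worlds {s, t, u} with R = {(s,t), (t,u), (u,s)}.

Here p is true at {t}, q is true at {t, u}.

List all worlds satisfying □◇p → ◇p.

{s, t}

s: □◇p is F, ◇p is T. ✓
t: □◇p is F, ◇p is F. ✓
u: □◇p is T, ◇p is F. ✗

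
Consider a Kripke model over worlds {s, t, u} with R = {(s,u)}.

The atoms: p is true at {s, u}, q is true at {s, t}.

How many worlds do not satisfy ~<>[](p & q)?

1

s: <>[](p & q) is T. ✗
t: <>[](p & q) is F. ✓
u: <>[](p & q) is F. ✓
Satisfying worlds: {t, u}.
So ~<>[](p & q) fails at the other 1 world.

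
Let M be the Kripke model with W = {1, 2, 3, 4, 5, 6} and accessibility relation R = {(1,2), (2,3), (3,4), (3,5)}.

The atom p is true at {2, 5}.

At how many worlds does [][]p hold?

1: successors {2}; []p there: 2:F. ✗
2: successors {3}; []p there: 3:F. ✗
3: successors {4, 5}; []p there: 4:T, 5:T. ✓
4: no successors, so [][]p holds vacuously. ✓
5: no successors, so [][]p holds vacuously. ✓
6: no successors, so [][]p holds vacuously. ✓
Satisfying worlds: {3, 4, 5, 6}.

4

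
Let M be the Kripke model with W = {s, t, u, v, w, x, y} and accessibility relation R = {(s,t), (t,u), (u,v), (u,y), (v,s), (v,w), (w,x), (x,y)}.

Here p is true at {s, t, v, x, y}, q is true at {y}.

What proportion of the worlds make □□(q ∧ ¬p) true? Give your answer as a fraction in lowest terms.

2/7

s: successors {t}; □(q ∧ ¬p) there: t:F. ✗
t: successors {u}; □(q ∧ ¬p) there: u:F. ✗
u: successors {v, y}; □(q ∧ ¬p) there: v:F, y:T. ✗
v: successors {s, w}; □(q ∧ ¬p) there: s:F, w:F. ✗
w: successors {x}; □(q ∧ ¬p) there: x:F. ✗
x: successors {y}; □(q ∧ ¬p) there: y:T. ✓
y: no successors, so □□(q ∧ ¬p) holds vacuously. ✓
That's 2 of 7 worlds, so 2/7.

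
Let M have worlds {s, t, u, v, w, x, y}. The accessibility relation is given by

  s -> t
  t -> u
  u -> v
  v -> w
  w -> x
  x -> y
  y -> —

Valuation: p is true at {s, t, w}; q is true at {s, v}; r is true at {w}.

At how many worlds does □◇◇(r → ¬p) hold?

s: successors {t}; ◇◇(r → ¬p) there: t:T. ✓
t: successors {u}; ◇◇(r → ¬p) there: u:F. ✗
u: successors {v}; ◇◇(r → ¬p) there: v:T. ✓
v: successors {w}; ◇◇(r → ¬p) there: w:T. ✓
w: successors {x}; ◇◇(r → ¬p) there: x:F. ✗
x: successors {y}; ◇◇(r → ¬p) there: y:F. ✗
y: no successors, so □◇◇(r → ¬p) holds vacuously. ✓
Satisfying worlds: {s, u, v, y}.

4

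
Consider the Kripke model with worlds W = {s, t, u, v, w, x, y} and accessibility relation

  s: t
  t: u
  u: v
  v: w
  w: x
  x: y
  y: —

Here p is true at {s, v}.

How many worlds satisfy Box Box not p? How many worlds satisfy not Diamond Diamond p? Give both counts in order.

For Box Box not p:
s: successors {t}; Box not p there: t:T. ✓
t: successors {u}; Box not p there: u:F. ✗
u: successors {v}; Box not p there: v:T. ✓
v: successors {w}; Box not p there: w:T. ✓
w: successors {x}; Box not p there: x:T. ✓
x: successors {y}; Box not p there: y:T. ✓
y: no successors, so Box Box not p holds vacuously. ✓
— 6 worlds.
For not Diamond Diamond p:
s: Diamond Diamond p is F. ✓
t: Diamond Diamond p is T. ✗
u: Diamond Diamond p is F. ✓
v: Diamond Diamond p is F. ✓
w: Diamond Diamond p is F. ✓
x: Diamond Diamond p is F. ✓
y: Diamond Diamond p is F. ✓
— 6 worlds.

6 and 6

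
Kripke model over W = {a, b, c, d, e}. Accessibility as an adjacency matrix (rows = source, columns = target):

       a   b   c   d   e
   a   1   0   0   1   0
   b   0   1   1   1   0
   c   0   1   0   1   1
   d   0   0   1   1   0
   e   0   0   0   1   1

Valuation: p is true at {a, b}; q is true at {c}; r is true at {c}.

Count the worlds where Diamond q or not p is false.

1

a: Diamond q is F, not p is F. ✗
b: Diamond q is T, not p is F. ✓
c: Diamond q is F, not p is T. ✓
d: Diamond q is T, not p is T. ✓
e: Diamond q is F, not p is T. ✓
Satisfying worlds: {b, c, d, e}.
So Diamond q or not p fails at the other 1 world.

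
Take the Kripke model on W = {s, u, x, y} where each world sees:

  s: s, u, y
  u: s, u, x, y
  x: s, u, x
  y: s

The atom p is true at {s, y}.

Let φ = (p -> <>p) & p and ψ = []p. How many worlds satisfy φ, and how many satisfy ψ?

2 and 1

For (p -> <>p) & p:
s: p -> <>p is T, p is T. ✓
u: p -> <>p is T, p is F. ✗
x: p -> <>p is T, p is F. ✗
y: p -> <>p is T, p is T. ✓
— 2 worlds.
For []p:
s: successors {s, u, y}; p there: s:T, u:F, y:T. ✗
u: successors {s, u, x, y}; p there: s:T, u:F, x:F, y:T. ✗
x: successors {s, u, x}; p there: s:T, u:F, x:F. ✗
y: successors {s}; p there: s:T. ✓
— 1 world.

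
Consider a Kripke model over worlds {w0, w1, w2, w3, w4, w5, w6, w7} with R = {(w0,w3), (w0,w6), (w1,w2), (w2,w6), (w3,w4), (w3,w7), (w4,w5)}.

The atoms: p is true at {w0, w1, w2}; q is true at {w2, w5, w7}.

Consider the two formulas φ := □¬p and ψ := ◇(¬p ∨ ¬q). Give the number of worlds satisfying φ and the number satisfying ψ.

For □¬p:
w0: successors {w3, w6}; ¬p there: w3:T, w6:T. ✓
w1: successors {w2}; ¬p there: w2:F. ✗
w2: successors {w6}; ¬p there: w6:T. ✓
w3: successors {w4, w7}; ¬p there: w4:T, w7:T. ✓
w4: successors {w5}; ¬p there: w5:T. ✓
w5: no successors, so □¬p holds vacuously. ✓
w6: no successors, so □¬p holds vacuously. ✓
w7: no successors, so □¬p holds vacuously. ✓
— 7 worlds.
For ◇(¬p ∨ ¬q):
w0: successors {w3, w6}; ¬p ∨ ¬q there: w3:T, w6:T. ✓
w1: successors {w2}; ¬p ∨ ¬q there: w2:F. ✗
w2: successors {w6}; ¬p ∨ ¬q there: w6:T. ✓
w3: successors {w4, w7}; ¬p ∨ ¬q there: w4:T, w7:T. ✓
w4: successors {w5}; ¬p ∨ ¬q there: w5:T. ✓
w5: no successors, so ◇(¬p ∨ ¬q) fails. ✗
w6: no successors, so ◇(¬p ∨ ¬q) fails. ✗
w7: no successors, so ◇(¬p ∨ ¬q) fails. ✗
— 4 worlds.

7 and 4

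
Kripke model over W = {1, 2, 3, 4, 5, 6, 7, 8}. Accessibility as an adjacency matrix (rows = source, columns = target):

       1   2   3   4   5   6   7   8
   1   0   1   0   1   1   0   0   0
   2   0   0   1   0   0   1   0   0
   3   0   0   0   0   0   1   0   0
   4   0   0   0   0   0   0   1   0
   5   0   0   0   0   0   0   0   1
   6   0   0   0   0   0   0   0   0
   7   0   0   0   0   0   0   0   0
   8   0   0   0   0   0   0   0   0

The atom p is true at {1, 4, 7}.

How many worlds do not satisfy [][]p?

2

1: successors {2, 4, 5}; []p there: 2:F, 4:T, 5:F. ✗
2: successors {3, 6}; []p there: 3:F, 6:T. ✗
3: successors {6}; []p there: 6:T. ✓
4: successors {7}; []p there: 7:T. ✓
5: successors {8}; []p there: 8:T. ✓
6: no successors, so [][]p holds vacuously. ✓
7: no successors, so [][]p holds vacuously. ✓
8: no successors, so [][]p holds vacuously. ✓
Satisfying worlds: {3, 4, 5, 6, 7, 8}.
So [][]p fails at the other 2 worlds.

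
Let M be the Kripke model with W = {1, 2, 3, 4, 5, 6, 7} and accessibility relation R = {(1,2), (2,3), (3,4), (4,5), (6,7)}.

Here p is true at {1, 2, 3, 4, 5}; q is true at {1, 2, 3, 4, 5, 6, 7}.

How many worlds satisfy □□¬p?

4

1: successors {2}; □¬p there: 2:F. ✗
2: successors {3}; □¬p there: 3:F. ✗
3: successors {4}; □¬p there: 4:F. ✗
4: successors {5}; □¬p there: 5:T. ✓
5: no successors, so □□¬p holds vacuously. ✓
6: successors {7}; □¬p there: 7:T. ✓
7: no successors, so □□¬p holds vacuously. ✓
Satisfying worlds: {4, 5, 6, 7}.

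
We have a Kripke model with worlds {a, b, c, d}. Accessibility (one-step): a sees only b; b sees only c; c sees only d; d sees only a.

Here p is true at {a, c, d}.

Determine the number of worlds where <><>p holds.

3

a: successors {b}; <>p there: b:T. ✓
b: successors {c}; <>p there: c:T. ✓
c: successors {d}; <>p there: d:T. ✓
d: successors {a}; <>p there: a:F. ✗
Satisfying worlds: {a, b, c}.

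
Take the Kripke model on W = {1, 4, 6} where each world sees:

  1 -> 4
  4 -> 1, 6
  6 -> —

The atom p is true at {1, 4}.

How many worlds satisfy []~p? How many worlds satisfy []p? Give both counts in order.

For []~p:
1: successors {4}; ~p there: 4:F. ✗
4: successors {1, 6}; ~p there: 1:F, 6:T. ✗
6: no successors, so []~p holds vacuously. ✓
— 1 world.
For []p:
1: successors {4}; p there: 4:T. ✓
4: successors {1, 6}; p there: 1:T, 6:F. ✗
6: no successors, so []p holds vacuously. ✓
— 2 worlds.

1 and 2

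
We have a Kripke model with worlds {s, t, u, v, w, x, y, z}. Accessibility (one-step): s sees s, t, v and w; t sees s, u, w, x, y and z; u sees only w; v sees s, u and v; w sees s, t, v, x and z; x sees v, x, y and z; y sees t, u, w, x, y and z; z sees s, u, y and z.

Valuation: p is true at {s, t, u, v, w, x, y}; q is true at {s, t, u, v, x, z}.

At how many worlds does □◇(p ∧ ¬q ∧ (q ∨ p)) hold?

s: successors {s, t, v, w}; ◇(p ∧ ¬q ∧ (q ∨ p)) there: s:T, t:T, v:F, w:F. ✗
t: successors {s, u, w, x, y, z}; ◇(p ∧ ¬q ∧ (q ∨ p)) there: s:T, u:T, w:F, x:T, y:T, z:T. ✗
u: successors {w}; ◇(p ∧ ¬q ∧ (q ∨ p)) there: w:F. ✗
v: successors {s, u, v}; ◇(p ∧ ¬q ∧ (q ∨ p)) there: s:T, u:T, v:F. ✗
w: successors {s, t, v, x, z}; ◇(p ∧ ¬q ∧ (q ∨ p)) there: s:T, t:T, v:F, x:T, z:T. ✗
x: successors {v, x, y, z}; ◇(p ∧ ¬q ∧ (q ∨ p)) there: v:F, x:T, y:T, z:T. ✗
y: successors {t, u, w, x, y, z}; ◇(p ∧ ¬q ∧ (q ∨ p)) there: t:T, u:T, w:F, x:T, y:T, z:T. ✗
z: successors {s, u, y, z}; ◇(p ∧ ¬q ∧ (q ∨ p)) there: s:T, u:T, y:T, z:T. ✓
Satisfying worlds: {z}.

1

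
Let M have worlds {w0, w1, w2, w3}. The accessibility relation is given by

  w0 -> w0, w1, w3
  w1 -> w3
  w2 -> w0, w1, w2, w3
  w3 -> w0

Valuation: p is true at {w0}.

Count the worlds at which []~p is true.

1

w0: successors {w0, w1, w3}; ~p there: w0:F, w1:T, w3:T. ✗
w1: successors {w3}; ~p there: w3:T. ✓
w2: successors {w0, w1, w2, w3}; ~p there: w0:F, w1:T, w2:T, w3:T. ✗
w3: successors {w0}; ~p there: w0:F. ✗
Satisfying worlds: {w1}.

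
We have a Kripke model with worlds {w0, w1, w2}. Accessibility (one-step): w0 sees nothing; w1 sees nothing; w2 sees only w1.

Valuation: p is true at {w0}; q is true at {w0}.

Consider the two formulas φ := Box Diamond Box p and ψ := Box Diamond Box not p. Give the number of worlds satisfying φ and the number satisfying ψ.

2 and 2

For Box Diamond Box p:
w0: no successors, so Box Diamond Box p holds vacuously. ✓
w1: no successors, so Box Diamond Box p holds vacuously. ✓
w2: successors {w1}; Diamond Box p there: w1:F. ✗
— 2 worlds.
For Box Diamond Box not p:
w0: no successors, so Box Diamond Box not p holds vacuously. ✓
w1: no successors, so Box Diamond Box not p holds vacuously. ✓
w2: successors {w1}; Diamond Box not p there: w1:F. ✗
— 2 worlds.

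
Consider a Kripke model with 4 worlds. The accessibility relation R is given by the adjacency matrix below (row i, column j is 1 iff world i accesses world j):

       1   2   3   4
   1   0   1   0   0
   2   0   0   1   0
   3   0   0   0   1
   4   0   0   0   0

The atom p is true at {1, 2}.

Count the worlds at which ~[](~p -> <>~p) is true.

1: [](~p -> <>~p) is T. ✗
2: [](~p -> <>~p) is T. ✗
3: [](~p -> <>~p) is F. ✓
4: [](~p -> <>~p) is T. ✗
Satisfying worlds: {3}.

1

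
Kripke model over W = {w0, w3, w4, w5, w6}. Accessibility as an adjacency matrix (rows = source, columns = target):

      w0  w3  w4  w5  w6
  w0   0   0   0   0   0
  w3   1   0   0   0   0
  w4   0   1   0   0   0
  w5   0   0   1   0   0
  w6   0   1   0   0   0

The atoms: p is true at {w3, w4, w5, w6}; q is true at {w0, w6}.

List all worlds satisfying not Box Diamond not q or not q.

{w3, w4, w5, w6}

w0: not Box Diamond not q is F, not q is F. ✗
w3: not Box Diamond not q is T, not q is T. ✓
w4: not Box Diamond not q is T, not q is T. ✓
w5: not Box Diamond not q is F, not q is T. ✓
w6: not Box Diamond not q is T, not q is F. ✓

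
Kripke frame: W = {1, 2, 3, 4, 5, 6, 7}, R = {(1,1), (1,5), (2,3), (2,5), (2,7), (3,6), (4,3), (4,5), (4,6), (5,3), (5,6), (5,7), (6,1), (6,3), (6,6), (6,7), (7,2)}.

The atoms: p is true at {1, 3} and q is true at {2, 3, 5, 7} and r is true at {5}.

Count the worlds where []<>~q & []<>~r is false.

4

1: []<>~q is T, []<>~r is T. ✓
2: []<>~q is F, []<>~r is T. ✗
3: []<>~q is T, []<>~r is T. ✓
4: []<>~q is T, []<>~r is T. ✓
5: []<>~q is F, []<>~r is T. ✗
6: []<>~q is F, []<>~r is T. ✗
7: []<>~q is F, []<>~r is T. ✗
Satisfying worlds: {1, 3, 4}.
So []<>~q & []<>~r fails at the other 4 worlds.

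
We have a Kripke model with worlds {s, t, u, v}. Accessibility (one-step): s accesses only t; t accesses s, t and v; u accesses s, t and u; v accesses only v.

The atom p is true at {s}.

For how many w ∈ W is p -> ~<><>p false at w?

1

s: p is T, ~<><>p is F. ✗
t: p is F, ~<><>p is F. ✓
u: p is F, ~<><>p is F. ✓
v: p is F, ~<><>p is T. ✓
Satisfying worlds: {t, u, v}.
So p -> ~<><>p fails at the other 1 world.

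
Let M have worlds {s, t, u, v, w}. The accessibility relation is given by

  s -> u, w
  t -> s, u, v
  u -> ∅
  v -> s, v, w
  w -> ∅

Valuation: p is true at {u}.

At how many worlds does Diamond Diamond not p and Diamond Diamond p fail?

3

s: Diamond Diamond not p is F, Diamond Diamond p is F. ✗
t: Diamond Diamond not p is T, Diamond Diamond p is T. ✓
u: Diamond Diamond not p is F, Diamond Diamond p is F. ✗
v: Diamond Diamond not p is T, Diamond Diamond p is T. ✓
w: Diamond Diamond not p is F, Diamond Diamond p is F. ✗
Satisfying worlds: {t, v}.
So Diamond Diamond not p and Diamond Diamond p fails at the other 3 worlds.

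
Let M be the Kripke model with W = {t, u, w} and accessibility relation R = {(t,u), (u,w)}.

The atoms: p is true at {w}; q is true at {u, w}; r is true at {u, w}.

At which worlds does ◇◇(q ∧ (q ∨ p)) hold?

t: successors {u}; ◇(q ∧ (q ∨ p)) there: u:T. ✓
u: successors {w}; ◇(q ∧ (q ∨ p)) there: w:F. ✗
w: no successors, so ◇◇(q ∧ (q ∨ p)) fails. ✗

{t}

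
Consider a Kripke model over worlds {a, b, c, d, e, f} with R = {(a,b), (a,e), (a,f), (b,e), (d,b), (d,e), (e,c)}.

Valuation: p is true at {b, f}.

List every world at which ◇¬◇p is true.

a: successors {b, e, f}; ¬◇p there: b:T, e:T, f:T. ✓
b: successors {e}; ¬◇p there: e:T. ✓
c: no successors, so ◇¬◇p fails. ✗
d: successors {b, e}; ¬◇p there: b:T, e:T. ✓
e: successors {c}; ¬◇p there: c:T. ✓
f: no successors, so ◇¬◇p fails. ✗

{a, b, d, e}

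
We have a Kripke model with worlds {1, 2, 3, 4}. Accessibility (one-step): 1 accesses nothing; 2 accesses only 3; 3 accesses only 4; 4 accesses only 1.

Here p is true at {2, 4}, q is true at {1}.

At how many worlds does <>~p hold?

1: no successors, so <>~p fails. ✗
2: successors {3}; ~p there: 3:T. ✓
3: successors {4}; ~p there: 4:F. ✗
4: successors {1}; ~p there: 1:T. ✓
Satisfying worlds: {2, 4}.

2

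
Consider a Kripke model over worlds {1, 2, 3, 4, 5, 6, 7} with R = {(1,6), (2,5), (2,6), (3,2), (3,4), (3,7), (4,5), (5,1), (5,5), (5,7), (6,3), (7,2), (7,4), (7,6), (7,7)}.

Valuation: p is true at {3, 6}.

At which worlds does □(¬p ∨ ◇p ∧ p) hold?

1: successors {6}; ¬p ∨ ◇p ∧ p there: 6:T. ✓
2: successors {5, 6}; ¬p ∨ ◇p ∧ p there: 5:T, 6:T. ✓
3: successors {2, 4, 7}; ¬p ∨ ◇p ∧ p there: 2:T, 4:T, 7:T. ✓
4: successors {5}; ¬p ∨ ◇p ∧ p there: 5:T. ✓
5: successors {1, 5, 7}; ¬p ∨ ◇p ∧ p there: 1:T, 5:T, 7:T. ✓
6: successors {3}; ¬p ∨ ◇p ∧ p there: 3:F. ✗
7: successors {2, 4, 6, 7}; ¬p ∨ ◇p ∧ p there: 2:T, 4:T, 6:T, 7:T. ✓

{1, 2, 3, 4, 5, 7}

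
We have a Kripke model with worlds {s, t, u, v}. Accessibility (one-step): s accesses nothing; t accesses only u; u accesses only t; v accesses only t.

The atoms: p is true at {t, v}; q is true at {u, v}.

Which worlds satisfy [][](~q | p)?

s: no successors, so [][](~q | p) holds vacuously. ✓
t: successors {u}; [](~q | p) there: u:T. ✓
u: successors {t}; [](~q | p) there: t:F. ✗
v: successors {t}; [](~q | p) there: t:F. ✗

{s, t}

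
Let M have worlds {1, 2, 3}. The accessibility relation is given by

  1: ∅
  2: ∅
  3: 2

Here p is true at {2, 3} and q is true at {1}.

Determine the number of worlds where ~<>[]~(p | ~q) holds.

1: <>[]~(p | ~q) is F. ✓
2: <>[]~(p | ~q) is F. ✓
3: <>[]~(p | ~q) is T. ✗
Satisfying worlds: {1, 2}.

2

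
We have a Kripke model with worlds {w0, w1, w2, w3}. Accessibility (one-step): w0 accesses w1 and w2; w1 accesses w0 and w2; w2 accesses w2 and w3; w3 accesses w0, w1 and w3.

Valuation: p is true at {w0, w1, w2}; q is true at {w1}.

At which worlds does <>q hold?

{w0, w3}

w0: successors {w1, w2}; q there: w1:T, w2:F. ✓
w1: successors {w0, w2}; q there: w0:F, w2:F. ✗
w2: successors {w2, w3}; q there: w2:F, w3:F. ✗
w3: successors {w0, w1, w3}; q there: w0:F, w1:T, w3:F. ✓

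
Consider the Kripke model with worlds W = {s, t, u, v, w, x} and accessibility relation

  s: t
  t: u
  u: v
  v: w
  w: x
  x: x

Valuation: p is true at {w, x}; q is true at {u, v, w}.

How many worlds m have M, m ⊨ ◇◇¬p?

2

s: successors {t}; ◇¬p there: t:T. ✓
t: successors {u}; ◇¬p there: u:T. ✓
u: successors {v}; ◇¬p there: v:F. ✗
v: successors {w}; ◇¬p there: w:F. ✗
w: successors {x}; ◇¬p there: x:F. ✗
x: successors {x}; ◇¬p there: x:F. ✗
Satisfying worlds: {s, t}.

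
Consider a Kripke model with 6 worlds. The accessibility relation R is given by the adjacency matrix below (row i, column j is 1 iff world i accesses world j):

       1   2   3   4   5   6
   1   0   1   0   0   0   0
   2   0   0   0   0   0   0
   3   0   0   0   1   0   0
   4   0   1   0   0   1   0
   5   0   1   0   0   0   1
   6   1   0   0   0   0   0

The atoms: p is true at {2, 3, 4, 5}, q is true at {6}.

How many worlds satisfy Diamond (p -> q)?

1: successors {2}; p -> q there: 2:F. ✗
2: no successors, so Diamond (p -> q) fails. ✗
3: successors {4}; p -> q there: 4:F. ✗
4: successors {2, 5}; p -> q there: 2:F, 5:F. ✗
5: successors {2, 6}; p -> q there: 2:F, 6:T. ✓
6: successors {1}; p -> q there: 1:T. ✓
Satisfying worlds: {5, 6}.

2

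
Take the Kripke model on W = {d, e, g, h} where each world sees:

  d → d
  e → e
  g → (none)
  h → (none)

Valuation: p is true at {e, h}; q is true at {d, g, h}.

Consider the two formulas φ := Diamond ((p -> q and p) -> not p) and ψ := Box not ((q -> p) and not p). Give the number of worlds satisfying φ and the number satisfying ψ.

For Diamond ((p -> q and p) -> not p):
d: successors {d}; (p -> q and p) -> not p there: d:T. ✓
e: successors {e}; (p -> q and p) -> not p there: e:T. ✓
g: no successors, so Diamond ((p -> q and p) -> not p) fails. ✗
h: no successors, so Diamond ((p -> q and p) -> not p) fails. ✗
— 2 worlds.
For Box not ((q -> p) and not p):
d: successors {d}; not ((q -> p) and not p) there: d:T. ✓
e: successors {e}; not ((q -> p) and not p) there: e:T. ✓
g: no successors, so Box not ((q -> p) and not p) holds vacuously. ✓
h: no successors, so Box not ((q -> p) and not p) holds vacuously. ✓
— 4 worlds.

2 and 4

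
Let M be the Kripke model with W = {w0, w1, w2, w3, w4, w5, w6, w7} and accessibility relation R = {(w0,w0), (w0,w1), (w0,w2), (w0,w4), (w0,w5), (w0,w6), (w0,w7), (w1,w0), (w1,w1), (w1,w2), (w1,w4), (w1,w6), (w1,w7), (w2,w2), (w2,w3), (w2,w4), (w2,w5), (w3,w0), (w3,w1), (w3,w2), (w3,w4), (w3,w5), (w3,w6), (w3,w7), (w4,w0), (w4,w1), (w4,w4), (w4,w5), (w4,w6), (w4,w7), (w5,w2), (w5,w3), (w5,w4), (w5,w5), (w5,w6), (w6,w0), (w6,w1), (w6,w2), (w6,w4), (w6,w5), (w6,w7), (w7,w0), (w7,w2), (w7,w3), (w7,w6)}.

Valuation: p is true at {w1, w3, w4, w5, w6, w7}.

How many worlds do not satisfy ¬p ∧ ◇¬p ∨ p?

w0: ¬p ∧ ◇¬p is T, p is F. ✓
w1: ¬p ∧ ◇¬p is F, p is T. ✓
w2: ¬p ∧ ◇¬p is T, p is F. ✓
w3: ¬p ∧ ◇¬p is F, p is T. ✓
w4: ¬p ∧ ◇¬p is F, p is T. ✓
w5: ¬p ∧ ◇¬p is F, p is T. ✓
w6: ¬p ∧ ◇¬p is F, p is T. ✓
w7: ¬p ∧ ◇¬p is F, p is T. ✓
Satisfying worlds: {w0, w1, w2, w3, w4, w5, w6, w7}.
So ¬p ∧ ◇¬p ∨ p fails at the other 0 worlds.

0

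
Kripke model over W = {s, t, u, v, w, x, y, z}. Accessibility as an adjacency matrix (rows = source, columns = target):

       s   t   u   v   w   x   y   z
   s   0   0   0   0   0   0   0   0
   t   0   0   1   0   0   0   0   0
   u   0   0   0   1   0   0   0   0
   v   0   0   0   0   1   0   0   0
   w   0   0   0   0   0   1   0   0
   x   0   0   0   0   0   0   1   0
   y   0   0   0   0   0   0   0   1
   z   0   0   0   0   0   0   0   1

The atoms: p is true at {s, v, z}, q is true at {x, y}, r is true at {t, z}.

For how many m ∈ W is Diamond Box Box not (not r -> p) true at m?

3

s: no successors, so Diamond Box Box not (not r -> p) fails. ✗
t: successors {u}; Box Box not (not r -> p) there: u:T. ✓
u: successors {v}; Box Box not (not r -> p) there: v:T. ✓
v: successors {w}; Box Box not (not r -> p) there: w:T. ✓
w: successors {x}; Box Box not (not r -> p) there: x:F. ✗
x: successors {y}; Box Box not (not r -> p) there: y:F. ✗
y: successors {z}; Box Box not (not r -> p) there: z:F. ✗
z: successors {z}; Box Box not (not r -> p) there: z:F. ✗
Satisfying worlds: {t, u, v}.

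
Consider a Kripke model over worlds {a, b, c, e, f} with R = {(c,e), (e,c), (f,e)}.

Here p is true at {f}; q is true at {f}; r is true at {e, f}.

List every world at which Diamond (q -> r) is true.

{c, e, f}

a: no successors, so Diamond (q -> r) fails. ✗
b: no successors, so Diamond (q -> r) fails. ✗
c: successors {e}; q -> r there: e:T. ✓
e: successors {c}; q -> r there: c:T. ✓
f: successors {e}; q -> r there: e:T. ✓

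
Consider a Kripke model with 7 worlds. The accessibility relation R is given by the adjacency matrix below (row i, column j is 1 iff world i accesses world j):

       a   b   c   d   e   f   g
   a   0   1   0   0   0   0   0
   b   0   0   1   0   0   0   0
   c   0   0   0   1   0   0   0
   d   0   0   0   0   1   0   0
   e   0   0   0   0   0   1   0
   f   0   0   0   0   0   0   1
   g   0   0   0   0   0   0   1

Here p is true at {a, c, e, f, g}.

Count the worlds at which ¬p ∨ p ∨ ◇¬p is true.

a: ¬p is F, p ∨ ◇¬p is T. ✓
b: ¬p is T, p ∨ ◇¬p is F. ✓
c: ¬p is F, p ∨ ◇¬p is T. ✓
d: ¬p is T, p ∨ ◇¬p is F. ✓
e: ¬p is F, p ∨ ◇¬p is T. ✓
f: ¬p is F, p ∨ ◇¬p is T. ✓
g: ¬p is F, p ∨ ◇¬p is T. ✓
Satisfying worlds: {a, b, c, d, e, f, g}.

7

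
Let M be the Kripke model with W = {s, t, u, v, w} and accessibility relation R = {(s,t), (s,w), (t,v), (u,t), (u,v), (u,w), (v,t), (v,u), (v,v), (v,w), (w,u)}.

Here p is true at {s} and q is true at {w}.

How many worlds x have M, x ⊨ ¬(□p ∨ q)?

s: □p ∨ q is F. ✓
t: □p ∨ q is F. ✓
u: □p ∨ q is F. ✓
v: □p ∨ q is F. ✓
w: □p ∨ q is T. ✗
Satisfying worlds: {s, t, u, v}.

4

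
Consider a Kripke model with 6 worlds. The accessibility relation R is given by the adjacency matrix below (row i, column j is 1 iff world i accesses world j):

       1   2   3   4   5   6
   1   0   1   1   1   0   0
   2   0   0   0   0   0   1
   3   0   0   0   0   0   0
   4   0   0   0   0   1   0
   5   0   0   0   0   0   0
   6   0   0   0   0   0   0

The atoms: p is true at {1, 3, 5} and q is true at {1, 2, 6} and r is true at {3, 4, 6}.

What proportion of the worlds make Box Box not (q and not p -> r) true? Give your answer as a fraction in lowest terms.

5/6

1: successors {2, 3, 4}; Box not (q and not p -> r) there: 2:F, 3:T, 4:F. ✗
2: successors {6}; Box not (q and not p -> r) there: 6:T. ✓
3: no successors, so Box Box not (q and not p -> r) holds vacuously. ✓
4: successors {5}; Box not (q and not p -> r) there: 5:T. ✓
5: no successors, so Box Box not (q and not p -> r) holds vacuously. ✓
6: no successors, so Box Box not (q and not p -> r) holds vacuously. ✓
That's 5 of 6 worlds, so 5/6.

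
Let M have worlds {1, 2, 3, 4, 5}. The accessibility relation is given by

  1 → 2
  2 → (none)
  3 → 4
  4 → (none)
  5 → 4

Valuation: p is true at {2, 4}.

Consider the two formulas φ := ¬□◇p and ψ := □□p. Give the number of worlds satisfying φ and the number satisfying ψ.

For ¬□◇p:
1: □◇p is F. ✓
2: □◇p is T. ✗
3: □◇p is F. ✓
4: □◇p is T. ✗
5: □◇p is F. ✓
— 3 worlds.
For □□p:
1: successors {2}; □p there: 2:T. ✓
2: no successors, so □□p holds vacuously. ✓
3: successors {4}; □p there: 4:T. ✓
4: no successors, so □□p holds vacuously. ✓
5: successors {4}; □p there: 4:T. ✓
— 5 worlds.

3 and 5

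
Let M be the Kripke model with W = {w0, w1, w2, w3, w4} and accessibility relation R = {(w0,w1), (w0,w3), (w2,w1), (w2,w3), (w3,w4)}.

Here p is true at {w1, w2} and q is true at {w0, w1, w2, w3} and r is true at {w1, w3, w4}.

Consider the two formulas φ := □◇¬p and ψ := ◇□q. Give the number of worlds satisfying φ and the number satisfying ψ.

For □◇¬p:
w0: successors {w1, w3}; ◇¬p there: w1:F, w3:T. ✗
w1: no successors, so □◇¬p holds vacuously. ✓
w2: successors {w1, w3}; ◇¬p there: w1:F, w3:T. ✗
w3: successors {w4}; ◇¬p there: w4:F. ✗
w4: no successors, so □◇¬p holds vacuously. ✓
— 2 worlds.
For ◇□q:
w0: successors {w1, w3}; □q there: w1:T, w3:F. ✓
w1: no successors, so ◇□q fails. ✗
w2: successors {w1, w3}; □q there: w1:T, w3:F. ✓
w3: successors {w4}; □q there: w4:T. ✓
w4: no successors, so ◇□q fails. ✗
— 3 worlds.

2 and 3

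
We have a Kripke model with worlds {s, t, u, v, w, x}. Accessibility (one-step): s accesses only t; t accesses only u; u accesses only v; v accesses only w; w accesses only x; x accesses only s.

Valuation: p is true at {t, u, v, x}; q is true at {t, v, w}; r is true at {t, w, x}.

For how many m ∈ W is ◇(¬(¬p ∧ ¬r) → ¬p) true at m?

s: successors {t}; ¬(¬p ∧ ¬r) → ¬p there: t:F. ✗
t: successors {u}; ¬(¬p ∧ ¬r) → ¬p there: u:F. ✗
u: successors {v}; ¬(¬p ∧ ¬r) → ¬p there: v:F. ✗
v: successors {w}; ¬(¬p ∧ ¬r) → ¬p there: w:T. ✓
w: successors {x}; ¬(¬p ∧ ¬r) → ¬p there: x:F. ✗
x: successors {s}; ¬(¬p ∧ ¬r) → ¬p there: s:T. ✓
Satisfying worlds: {v, x}.

2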